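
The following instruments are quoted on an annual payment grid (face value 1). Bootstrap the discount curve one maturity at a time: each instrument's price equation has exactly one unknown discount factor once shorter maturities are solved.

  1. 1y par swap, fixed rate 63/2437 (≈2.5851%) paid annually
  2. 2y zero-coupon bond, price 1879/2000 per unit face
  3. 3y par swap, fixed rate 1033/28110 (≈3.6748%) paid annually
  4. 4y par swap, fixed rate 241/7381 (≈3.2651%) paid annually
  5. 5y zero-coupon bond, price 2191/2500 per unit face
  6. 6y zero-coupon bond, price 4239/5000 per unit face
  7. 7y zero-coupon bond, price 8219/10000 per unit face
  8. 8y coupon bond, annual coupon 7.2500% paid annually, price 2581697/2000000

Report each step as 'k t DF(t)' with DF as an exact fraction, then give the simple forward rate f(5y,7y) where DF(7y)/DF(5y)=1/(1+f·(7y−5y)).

1 1 2437/2500
2 2 1879/2000
3 3 8967/10000
4 4 1759/2000
5 5 2191/2500
6 6 4239/5000
7 7 8219/10000
8 8 391/500
f(5y,7y) = ((2191/2500)/(8219/10000) − 1)/(2) = 545/16438 ≈ 3.3155%

step 1 [1y] swap r/1=63/2437: DF=(1 − 63/2437·(0))/(1+63/2437) = 2437/2500 ≈ 0.974800
step 2 [2y] zero: DF = P = 1879/2000 ≈ 0.939500
step 3 [3y] swap r/1=1033/28110: DF=(1 − 1033/28110·(0.974800+0.939500))/(1+1033/28110) = 8967/10000 ≈ 0.896700
step 4 [4y] swap r/1=241/7381: DF=(1 − 241/7381·(0.974800+0.939500+0.896700))/(1+241/7381) = 1759/2000 ≈ 0.879500
step 5 [5y] zero: DF = P = 2191/2500 ≈ 0.876400
step 6 [6y] zero: DF = P = 4239/5000 ≈ 0.847800
step 7 [7y] zero: DF = P = 8219/10000 ≈ 0.821900
step 8 [8y] bond c/1=29/400: DF=(2581697/2000000 − 29/400·(0.974800+0.939500+0.896700+0.879500+0.876400+0.847800+0.821900))/(1+29/400) = 391/500 ≈ 0.782000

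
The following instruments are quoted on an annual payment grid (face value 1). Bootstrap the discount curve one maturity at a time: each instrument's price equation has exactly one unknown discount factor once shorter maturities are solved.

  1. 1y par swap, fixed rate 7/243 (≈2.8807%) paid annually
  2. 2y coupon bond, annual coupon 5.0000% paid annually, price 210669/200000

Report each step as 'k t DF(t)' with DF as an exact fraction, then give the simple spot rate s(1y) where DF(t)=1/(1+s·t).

step 1 [1y] swap r/1=7/243: DF=(1 − 7/243·(0))/(1+7/243) = 243/250 ≈ 0.972000
step 2 [2y] bond c/1=1/20: DF=(210669/200000 − 1/20·(0.972000))/(1+1/20) = 9569/10000 ≈ 0.956900

1 1 243/250
2 2 9569/10000
s(1y) = (1/(243/250) − 1)/(1) = 7/243 ≈ 2.8807%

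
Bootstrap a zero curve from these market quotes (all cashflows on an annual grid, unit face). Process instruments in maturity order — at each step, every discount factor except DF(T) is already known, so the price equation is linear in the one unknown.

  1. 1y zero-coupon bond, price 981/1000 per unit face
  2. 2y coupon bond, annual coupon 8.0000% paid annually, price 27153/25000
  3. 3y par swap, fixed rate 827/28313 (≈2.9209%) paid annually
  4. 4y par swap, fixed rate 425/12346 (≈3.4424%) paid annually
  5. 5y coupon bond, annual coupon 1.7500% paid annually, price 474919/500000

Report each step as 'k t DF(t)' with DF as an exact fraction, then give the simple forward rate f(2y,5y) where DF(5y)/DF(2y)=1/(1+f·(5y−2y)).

1 1 981/1000
2 2 933/1000
3 3 9173/10000
4 4 349/400
5 5 4349/5000
f(2y,5y) = ((933/1000)/(4349/5000) − 1)/(3) = 316/13047 ≈ 2.4220%

step 1 [1y] zero: DF = P = 981/1000 ≈ 0.981000
step 2 [2y] bond c/1=2/25: DF=(27153/25000 − 2/25·(0.981000))/(1+2/25) = 933/1000 ≈ 0.933000
step 3 [3y] swap r/1=827/28313: DF=(1 − 827/28313·(0.981000+0.933000))/(1+827/28313) = 9173/10000 ≈ 0.917300
step 4 [4y] swap r/1=425/12346: DF=(1 − 425/12346·(0.981000+0.933000+0.917300))/(1+425/12346) = 349/400 ≈ 0.872500
step 5 [5y] bond c/1=7/400: DF=(474919/500000 − 7/400·(0.981000+0.933000+0.917300+0.872500))/(1+7/400) = 4349/5000 ≈ 0.869800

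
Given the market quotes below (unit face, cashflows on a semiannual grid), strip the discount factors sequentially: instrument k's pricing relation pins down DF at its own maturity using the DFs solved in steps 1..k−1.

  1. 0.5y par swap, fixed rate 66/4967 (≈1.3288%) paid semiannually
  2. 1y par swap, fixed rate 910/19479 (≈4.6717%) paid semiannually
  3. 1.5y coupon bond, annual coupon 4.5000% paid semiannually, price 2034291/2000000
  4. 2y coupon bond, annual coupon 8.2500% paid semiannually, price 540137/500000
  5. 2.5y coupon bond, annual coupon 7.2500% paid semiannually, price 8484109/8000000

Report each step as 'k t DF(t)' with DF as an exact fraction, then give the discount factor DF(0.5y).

1 1/2 4967/5000
2 1 1909/2000
3 3/2 9519/10000
4 2 4613/5000
5 5/2 8897/10000
DF(0.5y) = 4967/5000 ≈ 0.993400

step 1 [0.5y] swap r/2=33/4967: DF=(1 − 33/4967·(0))/(1+33/4967) = 4967/5000 ≈ 0.993400
step 2 [1y] swap r/2=455/19479: DF=(1 − 455/19479·(0.993400))/(1+455/19479) = 1909/2000 ≈ 0.954500
step 3 [1.5y] bond c/2=9/400: DF=(2034291/2000000 − 9/400·(0.993400+0.954500))/(1+9/400) = 9519/10000 ≈ 0.951900
step 4 [2y] bond c/2=33/800: DF=(540137/500000 − 33/800·(0.993400+0.954500+0.951900))/(1+33/800) = 4613/5000 ≈ 0.922600
step 5 [2.5y] bond c/2=29/800: DF=(8484109/8000000 − 29/800·(0.993400+0.954500+0.951900+0.922600))/(1+29/800) = 8897/10000 ≈ 0.889700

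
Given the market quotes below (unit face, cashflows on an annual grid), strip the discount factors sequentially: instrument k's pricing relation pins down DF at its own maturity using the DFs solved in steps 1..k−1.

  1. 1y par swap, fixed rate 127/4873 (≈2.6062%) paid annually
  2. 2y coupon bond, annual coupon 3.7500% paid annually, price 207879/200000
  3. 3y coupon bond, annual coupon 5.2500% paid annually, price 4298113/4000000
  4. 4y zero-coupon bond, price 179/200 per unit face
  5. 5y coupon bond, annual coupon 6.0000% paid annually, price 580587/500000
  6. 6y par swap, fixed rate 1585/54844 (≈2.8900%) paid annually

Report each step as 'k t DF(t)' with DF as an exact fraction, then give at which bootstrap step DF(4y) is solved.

1 1 4873/5000
2 2 4833/5000
3 3 9241/10000
4 4 179/200
5 5 4413/5000
6 6 1683/2000
DF(4y) is solved at step 4

step 1 [1y] swap r/1=127/4873: DF=(1 − 127/4873·(0))/(1+127/4873) = 4873/5000 ≈ 0.974600
step 2 [2y] bond c/1=3/80: DF=(207879/200000 − 3/80·(0.974600))/(1+3/80) = 4833/5000 ≈ 0.966600
step 3 [3y] bond c/1=21/400: DF=(4298113/4000000 − 21/400·(0.974600+0.966600))/(1+21/400) = 9241/10000 ≈ 0.924100
step 4 [4y] zero: DF = P = 179/200 ≈ 0.895000
step 5 [5y] bond c/1=3/50: DF=(580587/500000 − 3/50·(0.974600+0.966600+0.924100+0.895000))/(1+3/50) = 4413/5000 ≈ 0.882600
step 6 [6y] swap r/1=1585/54844: DF=(1 − 1585/54844·(0.974600+0.966600+0.924100+0.895000+0.882600))/(1+1585/54844) = 1683/2000 ≈ 0.841500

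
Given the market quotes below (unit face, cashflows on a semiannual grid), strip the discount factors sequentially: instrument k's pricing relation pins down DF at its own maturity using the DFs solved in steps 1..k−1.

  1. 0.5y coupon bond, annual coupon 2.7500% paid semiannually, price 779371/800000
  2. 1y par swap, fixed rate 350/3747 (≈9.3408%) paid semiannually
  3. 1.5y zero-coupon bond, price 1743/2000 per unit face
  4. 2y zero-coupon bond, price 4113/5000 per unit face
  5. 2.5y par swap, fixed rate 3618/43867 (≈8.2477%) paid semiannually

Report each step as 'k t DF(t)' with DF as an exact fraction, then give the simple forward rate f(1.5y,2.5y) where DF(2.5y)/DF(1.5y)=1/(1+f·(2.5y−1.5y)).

1 1/2 961/1000
2 1 73/80
3 3/2 1743/2000
4 2 4113/5000
5 5/2 8191/10000
f(1.5y,2.5y) = ((1743/2000)/(8191/10000) − 1)/(1) = 524/8191 ≈ 6.3973%

step 1 [0.5y] bond c/2=11/800: DF=(779371/800000 − 11/800·(0))/(1+11/800) = 961/1000 ≈ 0.961000
step 2 [1y] swap r/2=175/3747: DF=(1 − 175/3747·(0.961000))/(1+175/3747) = 73/80 ≈ 0.912500
step 3 [1.5y] zero: DF = P = 1743/2000 ≈ 0.871500
step 4 [2y] zero: DF = P = 4113/5000 ≈ 0.822600
step 5 [2.5y] swap r/2=1809/43867: DF=(1 − 1809/43867·(0.961000+0.912500+0.871500+0.822600))/(1+1809/43867) = 8191/10000 ≈ 0.819100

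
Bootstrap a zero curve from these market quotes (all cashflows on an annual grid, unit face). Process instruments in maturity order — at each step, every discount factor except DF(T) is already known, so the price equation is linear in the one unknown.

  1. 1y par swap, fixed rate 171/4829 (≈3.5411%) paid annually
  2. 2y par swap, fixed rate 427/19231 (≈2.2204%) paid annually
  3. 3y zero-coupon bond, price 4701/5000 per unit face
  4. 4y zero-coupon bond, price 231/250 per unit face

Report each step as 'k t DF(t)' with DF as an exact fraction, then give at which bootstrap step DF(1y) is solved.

step 1 [1y] swap r/1=171/4829: DF=(1 − 171/4829·(0))/(1+171/4829) = 4829/5000 ≈ 0.965800
step 2 [2y] swap r/1=427/19231: DF=(1 − 427/19231·(0.965800))/(1+427/19231) = 9573/10000 ≈ 0.957300
step 3 [3y] zero: DF = P = 4701/5000 ≈ 0.940200
step 4 [4y] zero: DF = P = 231/250 ≈ 0.924000

1 1 4829/5000
2 2 9573/10000
3 3 4701/5000
4 4 231/250
DF(1y) is solved at step 1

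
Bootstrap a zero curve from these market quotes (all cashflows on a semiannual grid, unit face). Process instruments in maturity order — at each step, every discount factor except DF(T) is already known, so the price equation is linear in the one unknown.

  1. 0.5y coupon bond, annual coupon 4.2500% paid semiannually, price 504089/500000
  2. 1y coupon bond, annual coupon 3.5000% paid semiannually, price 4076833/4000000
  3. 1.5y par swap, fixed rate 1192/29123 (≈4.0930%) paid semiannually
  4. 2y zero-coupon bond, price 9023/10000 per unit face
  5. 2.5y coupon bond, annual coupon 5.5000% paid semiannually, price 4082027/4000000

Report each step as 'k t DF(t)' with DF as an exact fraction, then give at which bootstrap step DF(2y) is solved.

1 1/2 617/625
2 1 9847/10000
3 3/2 2351/2500
4 2 9023/10000
5 5/2 8911/10000
DF(2y) is solved at step 4

step 1 [0.5y] bond c/2=17/800: DF=(504089/500000 − 17/800·(0))/(1+17/800) = 617/625 ≈ 0.987200
step 2 [1y] bond c/2=7/400: DF=(4076833/4000000 − 7/400·(0.987200))/(1+7/400) = 9847/10000 ≈ 0.984700
step 3 [1.5y] swap r/2=596/29123: DF=(1 − 596/29123·(0.987200+0.984700))/(1+596/29123) = 2351/2500 ≈ 0.940400
step 4 [2y] zero: DF = P = 9023/10000 ≈ 0.902300
step 5 [2.5y] bond c/2=11/400: DF=(4082027/4000000 − 11/400·(0.987200+0.984700+0.940400+0.902300))/(1+11/400) = 8911/10000 ≈ 0.891100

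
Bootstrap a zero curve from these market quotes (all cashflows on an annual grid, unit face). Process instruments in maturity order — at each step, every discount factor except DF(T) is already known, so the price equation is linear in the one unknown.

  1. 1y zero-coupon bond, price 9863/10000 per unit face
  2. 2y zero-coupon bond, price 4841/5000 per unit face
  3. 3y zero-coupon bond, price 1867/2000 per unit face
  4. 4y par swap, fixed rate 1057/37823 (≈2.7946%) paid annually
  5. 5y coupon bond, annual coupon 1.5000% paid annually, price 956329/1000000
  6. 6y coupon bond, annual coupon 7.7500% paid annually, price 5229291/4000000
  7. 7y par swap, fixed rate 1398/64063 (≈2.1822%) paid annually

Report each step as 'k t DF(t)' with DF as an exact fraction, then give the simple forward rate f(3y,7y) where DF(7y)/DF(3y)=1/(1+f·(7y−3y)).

1 1 9863/10000
2 2 4841/5000
3 3 1867/2000
4 4 8943/10000
5 5 8863/10000
6 6 351/400
7 7 4301/5000
f(3y,7y) = ((1867/2000)/(4301/5000) − 1)/(4) = 733/34408 ≈ 2.1303%

step 1 [1y] zero: DF = P = 9863/10000 ≈ 0.986300
step 2 [2y] zero: DF = P = 4841/5000 ≈ 0.968200
step 3 [3y] zero: DF = P = 1867/2000 ≈ 0.933500
step 4 [4y] swap r/1=1057/37823: DF=(1 − 1057/37823·(0.986300+0.968200+0.933500))/(1+1057/37823) = 8943/10000 ≈ 0.894300
step 5 [5y] bond c/1=3/200: DF=(956329/1000000 − 3/200·(0.986300+0.968200+0.933500+0.894300))/(1+3/200) = 8863/10000 ≈ 0.886300
step 6 [6y] bond c/1=31/400: DF=(5229291/4000000 − 31/400·(0.986300+0.968200+0.933500+0.894300+0.886300))/(1+31/400) = 351/400 ≈ 0.877500
step 7 [7y] swap r/1=1398/64063: DF=(1 − 1398/64063·(0.986300+0.968200+0.933500+0.894300+0.886300+0.877500))/(1+1398/64063) = 4301/5000 ≈ 0.860200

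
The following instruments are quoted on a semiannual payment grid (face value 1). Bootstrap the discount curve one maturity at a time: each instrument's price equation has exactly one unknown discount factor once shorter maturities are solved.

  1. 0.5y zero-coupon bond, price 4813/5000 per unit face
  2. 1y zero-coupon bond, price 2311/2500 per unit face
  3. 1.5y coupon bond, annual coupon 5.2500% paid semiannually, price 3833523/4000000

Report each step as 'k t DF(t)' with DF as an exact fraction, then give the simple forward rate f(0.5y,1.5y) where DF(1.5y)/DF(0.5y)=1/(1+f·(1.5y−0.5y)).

step 1 [0.5y] zero: DF = P = 4813/5000 ≈ 0.962600
step 2 [1y] zero: DF = P = 2311/2500 ≈ 0.924400
step 3 [1.5y] bond c/2=21/800: DF=(3833523/4000000 − 21/800·(0.962600+0.924400))/(1+21/800) = 1107/1250 ≈ 0.885600

1 1/2 4813/5000
2 1 2311/2500
3 3/2 1107/1250
f(0.5y,1.5y) = ((4813/5000)/(1107/1250) − 1)/(1) = 385/4428 ≈ 8.6947%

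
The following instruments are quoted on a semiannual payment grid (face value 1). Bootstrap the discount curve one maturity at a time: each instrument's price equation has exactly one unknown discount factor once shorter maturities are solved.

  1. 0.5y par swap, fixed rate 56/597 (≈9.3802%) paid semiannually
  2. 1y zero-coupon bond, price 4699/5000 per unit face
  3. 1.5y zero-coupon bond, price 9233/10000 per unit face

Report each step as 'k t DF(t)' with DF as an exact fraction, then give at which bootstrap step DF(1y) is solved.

step 1 [0.5y] swap r/2=28/597: DF=(1 − 28/597·(0))/(1+28/597) = 597/625 ≈ 0.955200
step 2 [1y] zero: DF = P = 4699/5000 ≈ 0.939800
step 3 [1.5y] zero: DF = P = 9233/10000 ≈ 0.923300

1 1/2 597/625
2 1 4699/5000
3 3/2 9233/10000
DF(1y) is solved at step 2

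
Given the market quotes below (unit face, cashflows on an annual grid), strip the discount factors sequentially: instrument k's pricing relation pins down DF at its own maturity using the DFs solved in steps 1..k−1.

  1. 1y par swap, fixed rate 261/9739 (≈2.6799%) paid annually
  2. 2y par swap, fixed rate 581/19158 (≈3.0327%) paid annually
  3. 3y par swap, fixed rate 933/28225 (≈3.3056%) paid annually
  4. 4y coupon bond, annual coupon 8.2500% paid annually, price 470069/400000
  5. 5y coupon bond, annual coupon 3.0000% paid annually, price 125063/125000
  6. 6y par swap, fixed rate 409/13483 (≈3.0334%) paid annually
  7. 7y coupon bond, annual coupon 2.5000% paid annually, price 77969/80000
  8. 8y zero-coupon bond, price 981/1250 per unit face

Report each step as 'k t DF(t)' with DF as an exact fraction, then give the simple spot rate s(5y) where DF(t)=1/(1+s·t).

1 1 9739/10000
2 2 9419/10000
3 3 9067/10000
4 4 1741/2000
5 5 4319/5000
6 6 2091/2500
7 7 8193/10000
8 8 981/1250
s(5y) = (1/(4319/5000) − 1)/(5) = 681/21595 ≈ 3.1535%

step 1 [1y] swap r/1=261/9739: DF=(1 − 261/9739·(0))/(1+261/9739) = 9739/10000 ≈ 0.973900
step 2 [2y] swap r/1=581/19158: DF=(1 − 581/19158·(0.973900))/(1+581/19158) = 9419/10000 ≈ 0.941900
step 3 [3y] swap r/1=933/28225: DF=(1 − 933/28225·(0.973900+0.941900))/(1+933/28225) = 9067/10000 ≈ 0.906700
step 4 [4y] bond c/1=33/400: DF=(470069/400000 − 33/400·(0.973900+0.941900+0.906700))/(1+33/400) = 1741/2000 ≈ 0.870500
step 5 [5y] bond c/1=3/100: DF=(125063/125000 − 3/100·(0.973900+0.941900+0.906700+0.870500))/(1+3/100) = 4319/5000 ≈ 0.863800
step 6 [6y] swap r/1=409/13483: DF=(1 − 409/13483·(0.973900+0.941900+0.906700+0.870500+0.863800))/(1+409/13483) = 2091/2500 ≈ 0.836400
step 7 [7y] bond c/1=1/40: DF=(77969/80000 − 1/40·(0.973900+0.941900+0.906700+0.870500+0.863800+0.836400))/(1+1/40) = 8193/10000 ≈ 0.819300
step 8 [8y] zero: DF = P = 981/1250 ≈ 0.784800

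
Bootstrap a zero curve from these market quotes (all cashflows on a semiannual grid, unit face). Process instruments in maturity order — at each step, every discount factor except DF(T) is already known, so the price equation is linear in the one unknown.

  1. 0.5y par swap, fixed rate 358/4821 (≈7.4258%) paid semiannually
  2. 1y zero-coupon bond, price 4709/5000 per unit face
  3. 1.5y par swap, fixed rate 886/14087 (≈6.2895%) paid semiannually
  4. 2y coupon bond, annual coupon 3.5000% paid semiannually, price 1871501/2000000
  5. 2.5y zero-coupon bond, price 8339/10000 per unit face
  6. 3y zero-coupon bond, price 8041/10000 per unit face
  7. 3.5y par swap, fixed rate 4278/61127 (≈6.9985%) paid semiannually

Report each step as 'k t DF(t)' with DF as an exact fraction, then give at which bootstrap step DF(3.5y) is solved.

step 1 [0.5y] swap r/2=179/4821: DF=(1 − 179/4821·(0))/(1+179/4821) = 4821/5000 ≈ 0.964200
step 2 [1y] zero: DF = P = 4709/5000 ≈ 0.941800
step 3 [1.5y] swap r/2=443/14087: DF=(1 − 443/14087·(0.964200+0.941800))/(1+443/14087) = 4557/5000 ≈ 0.911400
step 4 [2y] bond c/2=7/400: DF=(1871501/2000000 − 7/400·(0.964200+0.941800+0.911400))/(1+7/400) = 1089/1250 ≈ 0.871200
step 5 [2.5y] zero: DF = P = 8339/10000 ≈ 0.833900
step 6 [3y] zero: DF = P = 8041/10000 ≈ 0.804100
step 7 [3.5y] swap r/2=2139/61127: DF=(1 − 2139/61127·(0.964200+0.941800+0.911400+0.871200+0.833900+0.804100))/(1+2139/61127) = 7861/10000 ≈ 0.786100

1 1/2 4821/5000
2 1 4709/5000
3 3/2 4557/5000
4 2 1089/1250
5 5/2 8339/10000
6 3 8041/10000
7 7/2 7861/10000
DF(3.5y) is solved at step 7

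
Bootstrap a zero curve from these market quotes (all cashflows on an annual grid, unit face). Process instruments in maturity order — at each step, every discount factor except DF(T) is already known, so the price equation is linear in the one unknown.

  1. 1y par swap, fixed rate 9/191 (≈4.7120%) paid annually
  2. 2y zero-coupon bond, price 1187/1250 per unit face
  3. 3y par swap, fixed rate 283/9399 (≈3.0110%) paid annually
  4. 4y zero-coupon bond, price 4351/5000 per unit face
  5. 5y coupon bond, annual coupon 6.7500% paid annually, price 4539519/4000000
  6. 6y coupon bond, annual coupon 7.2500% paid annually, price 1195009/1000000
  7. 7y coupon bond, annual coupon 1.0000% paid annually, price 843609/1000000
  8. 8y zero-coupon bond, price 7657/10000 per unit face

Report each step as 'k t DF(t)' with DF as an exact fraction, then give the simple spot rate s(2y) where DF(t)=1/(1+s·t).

step 1 [1y] swap r/1=9/191: DF=(1 − 9/191·(0))/(1+9/191) = 191/200 ≈ 0.955000
step 2 [2y] zero: DF = P = 1187/1250 ≈ 0.949600
step 3 [3y] swap r/1=283/9399: DF=(1 − 283/9399·(0.955000+0.949600))/(1+283/9399) = 9151/10000 ≈ 0.915100
step 4 [4y] zero: DF = P = 4351/5000 ≈ 0.870200
step 5 [5y] bond c/1=27/400: DF=(4539519/4000000 − 27/400·(0.955000+0.949600+0.915100+0.870200))/(1+27/400) = 4149/5000 ≈ 0.829800
step 6 [6y] bond c/1=29/400: DF=(1195009/1000000 − 29/400·(0.955000+0.949600+0.915100+0.870200+0.829800))/(1+29/400) = 8087/10000 ≈ 0.808700
step 7 [7y] bond c/1=1/100: DF=(843609/1000000 − 1/100·(0.955000+0.949600+0.915100+0.870200+0.829800+0.808700))/(1+1/100) = 313/400 ≈ 0.782500
step 8 [8y] zero: DF = P = 7657/10000 ≈ 0.765700

1 1 191/200
2 2 1187/1250
3 3 9151/10000
4 4 4351/5000
5 5 4149/5000
6 6 8087/10000
7 7 313/400
8 8 7657/10000
s(2y) = (1/(1187/1250) − 1)/(2) = 63/2374 ≈ 2.6537%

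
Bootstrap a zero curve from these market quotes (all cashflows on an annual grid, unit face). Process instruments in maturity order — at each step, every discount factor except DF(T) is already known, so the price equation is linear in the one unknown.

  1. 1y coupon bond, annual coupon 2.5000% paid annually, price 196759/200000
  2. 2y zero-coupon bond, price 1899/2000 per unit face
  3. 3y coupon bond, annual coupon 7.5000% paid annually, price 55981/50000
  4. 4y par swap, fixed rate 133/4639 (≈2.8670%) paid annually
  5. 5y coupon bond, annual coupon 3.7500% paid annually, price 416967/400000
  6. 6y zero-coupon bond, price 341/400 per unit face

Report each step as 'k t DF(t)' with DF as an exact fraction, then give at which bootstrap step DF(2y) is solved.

step 1 [1y] bond c/1=1/40: DF=(196759/200000 − 1/40·(0))/(1+1/40) = 4799/5000 ≈ 0.959800
step 2 [2y] zero: DF = P = 1899/2000 ≈ 0.949500
step 3 [3y] bond c/1=3/40: DF=(55981/50000 − 3/40·(0.959800+0.949500))/(1+3/40) = 9083/10000 ≈ 0.908300
step 4 [4y] swap r/1=133/4639: DF=(1 − 133/4639·(0.959800+0.949500+0.908300))/(1+133/4639) = 1117/1250 ≈ 0.893600
step 5 [5y] bond c/1=3/80: DF=(416967/400000 − 3/80·(0.959800+0.949500+0.908300+0.893600))/(1+3/80) = 4353/5000 ≈ 0.870600
step 6 [6y] zero: DF = P = 341/400 ≈ 0.852500

1 1 4799/5000
2 2 1899/2000
3 3 9083/10000
4 4 1117/1250
5 5 4353/5000
6 6 341/400
DF(2y) is solved at step 2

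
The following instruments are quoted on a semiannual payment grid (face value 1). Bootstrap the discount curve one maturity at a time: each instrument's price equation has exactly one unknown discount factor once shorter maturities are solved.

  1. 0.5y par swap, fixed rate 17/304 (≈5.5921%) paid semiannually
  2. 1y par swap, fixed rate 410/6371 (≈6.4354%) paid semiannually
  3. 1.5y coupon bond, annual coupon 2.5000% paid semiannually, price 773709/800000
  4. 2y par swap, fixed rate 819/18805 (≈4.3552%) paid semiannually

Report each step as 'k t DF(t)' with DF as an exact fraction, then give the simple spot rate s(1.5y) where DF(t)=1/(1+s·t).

1 1/2 608/625
2 1 1877/2000
3 3/2 2329/2500
4 2 9181/10000
s(1.5y) = (1/(2329/2500) − 1)/(3/2) = 114/2329 ≈ 4.8948%

step 1 [0.5y] swap r/2=17/608: DF=(1 − 17/608·(0))/(1+17/608) = 608/625 ≈ 0.972800
step 2 [1y] swap r/2=205/6371: DF=(1 − 205/6371·(0.972800))/(1+205/6371) = 1877/2000 ≈ 0.938500
step 3 [1.5y] bond c/2=1/80: DF=(773709/800000 − 1/80·(0.972800+0.938500))/(1+1/80) = 2329/2500 ≈ 0.931600
step 4 [2y] swap r/2=819/37610: DF=(1 − 819/37610·(0.972800+0.938500+0.931600))/(1+819/37610) = 9181/10000 ≈ 0.918100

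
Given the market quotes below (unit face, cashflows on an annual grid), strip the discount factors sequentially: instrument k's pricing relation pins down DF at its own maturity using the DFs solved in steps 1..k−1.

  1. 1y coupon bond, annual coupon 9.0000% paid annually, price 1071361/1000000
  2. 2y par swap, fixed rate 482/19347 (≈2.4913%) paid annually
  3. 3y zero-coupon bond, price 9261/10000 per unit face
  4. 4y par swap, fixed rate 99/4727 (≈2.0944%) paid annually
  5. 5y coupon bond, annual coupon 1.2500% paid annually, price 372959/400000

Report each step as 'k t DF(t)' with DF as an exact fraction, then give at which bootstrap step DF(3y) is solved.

step 1 [1y] bond c/1=9/100: DF=(1071361/1000000 − 9/100·(0))/(1+9/100) = 9829/10000 ≈ 0.982900
step 2 [2y] swap r/1=482/19347: DF=(1 − 482/19347·(0.982900))/(1+482/19347) = 4759/5000 ≈ 0.951800
step 3 [3y] zero: DF = P = 9261/10000 ≈ 0.926100
step 4 [4y] swap r/1=99/4727: DF=(1 − 99/4727·(0.982900+0.951800+0.926100))/(1+99/4727) = 1151/1250 ≈ 0.920800
step 5 [5y] bond c/1=1/80: DF=(372959/400000 − 1/80·(0.982900+0.951800+0.926100+0.920800))/(1+1/80) = 4371/5000 ≈ 0.874200

1 1 9829/10000
2 2 4759/5000
3 3 9261/10000
4 4 1151/1250
5 5 4371/5000
DF(3y) is solved at step 3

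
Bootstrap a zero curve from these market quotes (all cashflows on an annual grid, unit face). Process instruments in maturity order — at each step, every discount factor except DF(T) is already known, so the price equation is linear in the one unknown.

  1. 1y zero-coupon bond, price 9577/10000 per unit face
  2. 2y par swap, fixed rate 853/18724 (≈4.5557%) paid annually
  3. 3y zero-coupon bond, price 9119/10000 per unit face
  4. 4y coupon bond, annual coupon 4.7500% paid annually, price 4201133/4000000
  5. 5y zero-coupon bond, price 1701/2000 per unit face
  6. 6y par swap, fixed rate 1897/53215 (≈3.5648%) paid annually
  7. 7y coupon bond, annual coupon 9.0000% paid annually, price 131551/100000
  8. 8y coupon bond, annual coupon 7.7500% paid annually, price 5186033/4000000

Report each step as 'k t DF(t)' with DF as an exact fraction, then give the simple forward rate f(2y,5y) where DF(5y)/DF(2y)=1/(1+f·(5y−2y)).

1 1 9577/10000
2 2 9147/10000
3 3 9119/10000
4 4 2191/2500
5 5 1701/2000
6 6 8103/10000
7 7 307/400
8 8 7653/10000
f(2y,5y) = ((9147/10000)/(1701/2000) − 1)/(3) = 214/8505 ≈ 2.5162%

step 1 [1y] zero: DF = P = 9577/10000 ≈ 0.957700
step 2 [2y] swap r/1=853/18724: DF=(1 − 853/18724·(0.957700))/(1+853/18724) = 9147/10000 ≈ 0.914700
step 3 [3y] zero: DF = P = 9119/10000 ≈ 0.911900
step 4 [4y] bond c/1=19/400: DF=(4201133/4000000 − 19/400·(0.957700+0.914700+0.911900))/(1+19/400) = 2191/2500 ≈ 0.876400
step 5 [5y] zero: DF = P = 1701/2000 ≈ 0.850500
step 6 [6y] swap r/1=1897/53215: DF=(1 − 1897/53215·(0.957700+0.914700+0.911900+0.876400+0.850500))/(1+1897/53215) = 8103/10000 ≈ 0.810300
step 7 [7y] bond c/1=9/100: DF=(131551/100000 − 9/100·(0.957700+0.914700+0.911900+0.876400+0.850500+0.810300))/(1+9/100) = 307/400 ≈ 0.767500
step 8 [8y] bond c/1=31/400: DF=(5186033/4000000 − 31/400·(0.957700+0.914700+0.911900+0.876400+0.850500+0.810300+0.767500))/(1+31/400) = 7653/10000 ≈ 0.765300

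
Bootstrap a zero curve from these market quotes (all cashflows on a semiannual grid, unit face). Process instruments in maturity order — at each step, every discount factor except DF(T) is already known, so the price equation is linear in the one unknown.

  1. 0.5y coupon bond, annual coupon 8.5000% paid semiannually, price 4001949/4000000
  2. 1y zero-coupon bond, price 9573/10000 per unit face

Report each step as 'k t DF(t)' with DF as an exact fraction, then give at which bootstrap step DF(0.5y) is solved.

1 1/2 9597/10000
2 1 9573/10000
DF(0.5y) is solved at step 1

step 1 [0.5y] bond c/2=17/400: DF=(4001949/4000000 − 17/400·(0))/(1+17/400) = 9597/10000 ≈ 0.959700
step 2 [1y] zero: DF = P = 9573/10000 ≈ 0.957300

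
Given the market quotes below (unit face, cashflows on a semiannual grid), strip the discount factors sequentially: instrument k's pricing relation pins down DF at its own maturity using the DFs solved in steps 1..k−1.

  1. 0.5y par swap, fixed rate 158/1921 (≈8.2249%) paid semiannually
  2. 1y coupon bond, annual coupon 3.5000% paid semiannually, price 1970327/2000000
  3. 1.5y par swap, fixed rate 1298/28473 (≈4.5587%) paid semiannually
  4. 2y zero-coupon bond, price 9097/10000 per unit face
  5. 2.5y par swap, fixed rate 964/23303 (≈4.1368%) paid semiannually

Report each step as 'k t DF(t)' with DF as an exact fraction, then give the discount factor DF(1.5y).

step 1 [0.5y] swap r/2=79/1921: DF=(1 − 79/1921·(0))/(1+79/1921) = 1921/2000 ≈ 0.960500
step 2 [1y] bond c/2=7/400: DF=(1970327/2000000 − 7/400·(0.960500))/(1+7/400) = 9517/10000 ≈ 0.951700
step 3 [1.5y] swap r/2=649/28473: DF=(1 − 649/28473·(0.960500+0.951700))/(1+649/28473) = 9351/10000 ≈ 0.935100
step 4 [2y] zero: DF = P = 9097/10000 ≈ 0.909700
step 5 [2.5y] swap r/2=482/23303: DF=(1 − 482/23303·(0.960500+0.951700+0.935100+0.909700))/(1+482/23303) = 2259/2500 ≈ 0.903600

1 1/2 1921/2000
2 1 9517/10000
3 3/2 9351/10000
4 2 9097/10000
5 5/2 2259/2500
DF(1.5y) = 9351/10000 ≈ 0.935100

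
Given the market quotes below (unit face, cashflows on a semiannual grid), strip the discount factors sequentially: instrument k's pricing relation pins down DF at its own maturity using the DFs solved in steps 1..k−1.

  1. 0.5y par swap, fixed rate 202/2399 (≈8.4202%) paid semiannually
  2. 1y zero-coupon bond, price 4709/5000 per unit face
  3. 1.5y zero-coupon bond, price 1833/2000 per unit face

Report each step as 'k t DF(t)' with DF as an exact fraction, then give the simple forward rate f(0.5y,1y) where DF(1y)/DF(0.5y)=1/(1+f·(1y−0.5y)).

step 1 [0.5y] swap r/2=101/2399: DF=(1 − 101/2399·(0))/(1+101/2399) = 2399/2500 ≈ 0.959600
step 2 [1y] zero: DF = P = 4709/5000 ≈ 0.941800
step 3 [1.5y] zero: DF = P = 1833/2000 ≈ 0.916500

1 1/2 2399/2500
2 1 4709/5000
3 3/2 1833/2000
f(0.5y,1y) = ((2399/2500)/(4709/5000) − 1)/(1/2) = 178/4709 ≈ 3.7800%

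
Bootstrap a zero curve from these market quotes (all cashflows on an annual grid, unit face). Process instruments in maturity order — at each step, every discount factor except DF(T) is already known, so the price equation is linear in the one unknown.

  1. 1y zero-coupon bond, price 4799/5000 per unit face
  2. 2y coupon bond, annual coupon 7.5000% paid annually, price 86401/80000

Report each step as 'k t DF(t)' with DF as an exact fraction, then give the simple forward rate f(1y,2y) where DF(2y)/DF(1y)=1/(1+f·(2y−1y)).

1 1 4799/5000
2 2 9377/10000
f(1y,2y) = ((4799/5000)/(9377/10000) − 1)/(1) = 221/9377 ≈ 2.3568%

step 1 [1y] zero: DF = P = 4799/5000 ≈ 0.959800
step 2 [2y] bond c/1=3/40: DF=(86401/80000 − 3/40·(0.959800))/(1+3/40) = 9377/10000 ≈ 0.937700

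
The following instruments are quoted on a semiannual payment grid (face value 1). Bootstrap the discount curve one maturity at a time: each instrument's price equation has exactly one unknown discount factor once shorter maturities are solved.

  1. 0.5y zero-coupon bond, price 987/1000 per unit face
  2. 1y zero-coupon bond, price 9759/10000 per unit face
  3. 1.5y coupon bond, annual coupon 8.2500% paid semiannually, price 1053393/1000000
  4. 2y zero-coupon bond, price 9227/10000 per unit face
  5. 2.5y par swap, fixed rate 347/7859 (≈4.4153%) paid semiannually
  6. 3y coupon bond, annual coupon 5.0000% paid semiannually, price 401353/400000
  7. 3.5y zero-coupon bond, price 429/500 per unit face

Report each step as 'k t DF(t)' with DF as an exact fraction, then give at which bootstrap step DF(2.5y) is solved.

step 1 [0.5y] zero: DF = P = 987/1000 ≈ 0.987000
step 2 [1y] zero: DF = P = 9759/10000 ≈ 0.975900
step 3 [1.5y] bond c/2=33/800: DF=(1053393/1000000 − 33/800·(0.987000+0.975900))/(1+33/800) = 9339/10000 ≈ 0.933900
step 4 [2y] zero: DF = P = 9227/10000 ≈ 0.922700
step 5 [2.5y] swap r/2=347/15718: DF=(1 − 347/15718·(0.987000+0.975900+0.933900+0.922700))/(1+347/15718) = 8959/10000 ≈ 0.895900
step 6 [3y] bond c/2=1/40: DF=(401353/400000 − 1/40·(0.987000+0.975900+0.933900+0.922700+0.895900))/(1+1/40) = 8639/10000 ≈ 0.863900
step 7 [3.5y] zero: DF = P = 429/500 ≈ 0.858000

1 1/2 987/1000
2 1 9759/10000
3 3/2 9339/10000
4 2 9227/10000
5 5/2 8959/10000
6 3 8639/10000
7 7/2 429/500
DF(2.5y) is solved at step 5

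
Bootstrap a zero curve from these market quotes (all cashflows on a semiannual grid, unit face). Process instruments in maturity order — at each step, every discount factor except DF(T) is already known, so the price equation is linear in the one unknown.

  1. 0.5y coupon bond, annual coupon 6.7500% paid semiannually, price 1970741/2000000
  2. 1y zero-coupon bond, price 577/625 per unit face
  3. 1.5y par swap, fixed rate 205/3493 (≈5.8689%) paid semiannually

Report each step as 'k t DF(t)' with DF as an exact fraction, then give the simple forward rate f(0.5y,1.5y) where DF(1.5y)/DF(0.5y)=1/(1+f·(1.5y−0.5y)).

step 1 [0.5y] bond c/2=27/800: DF=(1970741/2000000 − 27/800·(0))/(1+27/800) = 2383/2500 ≈ 0.953200
step 2 [1y] zero: DF = P = 577/625 ≈ 0.923200
step 3 [1.5y] swap r/2=205/6986: DF=(1 − 205/6986·(0.953200+0.923200))/(1+205/6986) = 459/500 ≈ 0.918000

1 1/2 2383/2500
2 1 577/625
3 3/2 459/500
f(0.5y,1.5y) = ((2383/2500)/(459/500) − 1)/(1) = 88/2295 ≈ 3.8344%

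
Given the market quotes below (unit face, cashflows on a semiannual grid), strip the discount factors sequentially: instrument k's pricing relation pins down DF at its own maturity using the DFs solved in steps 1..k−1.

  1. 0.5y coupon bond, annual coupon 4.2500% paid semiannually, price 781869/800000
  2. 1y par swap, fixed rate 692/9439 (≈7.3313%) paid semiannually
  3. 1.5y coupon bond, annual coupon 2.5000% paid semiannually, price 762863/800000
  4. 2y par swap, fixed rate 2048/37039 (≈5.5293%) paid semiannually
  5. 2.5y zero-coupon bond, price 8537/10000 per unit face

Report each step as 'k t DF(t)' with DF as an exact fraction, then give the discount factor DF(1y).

1 1/2 957/1000
2 1 2327/2500
3 3/2 1837/2000
4 2 561/625
5 5/2 8537/10000
DF(1y) = 2327/2500 ≈ 0.930800

step 1 [0.5y] bond c/2=17/800: DF=(781869/800000 − 17/800·(0))/(1+17/800) = 957/1000 ≈ 0.957000
step 2 [1y] swap r/2=346/9439: DF=(1 − 346/9439·(0.957000))/(1+346/9439) = 2327/2500 ≈ 0.930800
step 3 [1.5y] bond c/2=1/80: DF=(762863/800000 − 1/80·(0.957000+0.930800))/(1+1/80) = 1837/2000 ≈ 0.918500
step 4 [2y] swap r/2=1024/37039: DF=(1 − 1024/37039·(0.957000+0.930800+0.918500))/(1+1024/37039) = 561/625 ≈ 0.897600
step 5 [2.5y] zero: DF = P = 8537/10000 ≈ 0.853700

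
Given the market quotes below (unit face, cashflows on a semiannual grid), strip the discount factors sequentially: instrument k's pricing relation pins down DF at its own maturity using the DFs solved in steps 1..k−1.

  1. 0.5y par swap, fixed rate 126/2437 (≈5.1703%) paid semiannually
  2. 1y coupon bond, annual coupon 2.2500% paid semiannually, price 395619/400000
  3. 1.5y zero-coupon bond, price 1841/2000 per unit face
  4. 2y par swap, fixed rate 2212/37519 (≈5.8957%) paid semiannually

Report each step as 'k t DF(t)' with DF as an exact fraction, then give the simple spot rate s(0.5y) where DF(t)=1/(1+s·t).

1 1/2 2437/2500
2 1 1209/1250
3 3/2 1841/2000
4 2 4447/5000
s(0.5y) = (1/(2437/2500) − 1)/(1/2) = 126/2437 ≈ 5.1703%

step 1 [0.5y] swap r/2=63/2437: DF=(1 − 63/2437·(0))/(1+63/2437) = 2437/2500 ≈ 0.974800
step 2 [1y] bond c/2=9/800: DF=(395619/400000 − 9/800·(0.974800))/(1+9/800) = 1209/1250 ≈ 0.967200
step 3 [1.5y] zero: DF = P = 1841/2000 ≈ 0.920500
step 4 [2y] swap r/2=1106/37519: DF=(1 − 1106/37519·(0.974800+0.967200+0.920500))/(1+1106/37519) = 4447/5000 ≈ 0.889400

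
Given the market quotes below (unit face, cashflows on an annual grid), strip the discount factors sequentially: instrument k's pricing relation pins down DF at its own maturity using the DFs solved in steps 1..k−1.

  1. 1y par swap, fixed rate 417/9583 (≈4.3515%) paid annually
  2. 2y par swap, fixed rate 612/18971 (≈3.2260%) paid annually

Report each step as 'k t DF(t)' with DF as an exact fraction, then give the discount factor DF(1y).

step 1 [1y] swap r/1=417/9583: DF=(1 − 417/9583·(0))/(1+417/9583) = 9583/10000 ≈ 0.958300
step 2 [2y] swap r/1=612/18971: DF=(1 − 612/18971·(0.958300))/(1+612/18971) = 2347/2500 ≈ 0.938800

1 1 9583/10000
2 2 2347/2500
DF(1y) = 9583/10000 ≈ 0.958300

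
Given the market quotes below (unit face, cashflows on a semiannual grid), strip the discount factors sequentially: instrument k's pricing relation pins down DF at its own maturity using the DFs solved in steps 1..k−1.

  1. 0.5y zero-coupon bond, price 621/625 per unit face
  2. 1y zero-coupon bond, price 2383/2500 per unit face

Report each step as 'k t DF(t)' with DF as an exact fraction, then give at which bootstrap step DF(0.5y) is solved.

1 1/2 621/625
2 1 2383/2500
DF(0.5y) is solved at step 1

step 1 [0.5y] zero: DF = P = 621/625 ≈ 0.993600
step 2 [1y] zero: DF = P = 2383/2500 ≈ 0.953200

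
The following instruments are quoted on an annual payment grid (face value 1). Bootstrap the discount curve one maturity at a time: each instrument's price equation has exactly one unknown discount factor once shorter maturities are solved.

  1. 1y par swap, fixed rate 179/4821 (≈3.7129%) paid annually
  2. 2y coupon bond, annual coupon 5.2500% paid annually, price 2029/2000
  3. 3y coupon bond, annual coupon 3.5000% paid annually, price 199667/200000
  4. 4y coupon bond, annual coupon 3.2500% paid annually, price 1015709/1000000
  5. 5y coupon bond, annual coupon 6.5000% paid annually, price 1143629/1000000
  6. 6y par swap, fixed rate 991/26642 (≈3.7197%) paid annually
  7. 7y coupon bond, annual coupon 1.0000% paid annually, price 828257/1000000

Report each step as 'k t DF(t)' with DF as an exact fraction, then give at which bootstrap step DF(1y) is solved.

step 1 [1y] swap r/1=179/4821: DF=(1 − 179/4821·(0))/(1+179/4821) = 4821/5000 ≈ 0.964200
step 2 [2y] bond c/1=21/400: DF=(2029/2000 − 21/400·(0.964200))/(1+21/400) = 4579/5000 ≈ 0.915800
step 3 [3y] bond c/1=7/200: DF=(199667/200000 − 7/200·(0.964200+0.915800))/(1+7/200) = 901/1000 ≈ 0.901000
step 4 [4y] bond c/1=13/400: DF=(1015709/1000000 − 13/400·(0.964200+0.915800+0.901000))/(1+13/400) = 4481/5000 ≈ 0.896200
step 5 [5y] bond c/1=13/200: DF=(1143629/1000000 − 13/200·(0.964200+0.915800+0.901000+0.896200))/(1+13/200) = 4247/5000 ≈ 0.849400
step 6 [6y] swap r/1=991/26642: DF=(1 − 991/26642·(0.964200+0.915800+0.901000+0.896200+0.849400))/(1+991/26642) = 4009/5000 ≈ 0.801800
step 7 [7y] bond c/1=1/100: DF=(828257/1000000 − 1/100·(0.964200+0.915800+0.901000+0.896200+0.849400+0.801800))/(1+1/100) = 7673/10000 ≈ 0.767300

1 1 4821/5000
2 2 4579/5000
3 3 901/1000
4 4 4481/5000
5 5 4247/5000
6 6 4009/5000
7 7 7673/10000
DF(1y) is solved at step 1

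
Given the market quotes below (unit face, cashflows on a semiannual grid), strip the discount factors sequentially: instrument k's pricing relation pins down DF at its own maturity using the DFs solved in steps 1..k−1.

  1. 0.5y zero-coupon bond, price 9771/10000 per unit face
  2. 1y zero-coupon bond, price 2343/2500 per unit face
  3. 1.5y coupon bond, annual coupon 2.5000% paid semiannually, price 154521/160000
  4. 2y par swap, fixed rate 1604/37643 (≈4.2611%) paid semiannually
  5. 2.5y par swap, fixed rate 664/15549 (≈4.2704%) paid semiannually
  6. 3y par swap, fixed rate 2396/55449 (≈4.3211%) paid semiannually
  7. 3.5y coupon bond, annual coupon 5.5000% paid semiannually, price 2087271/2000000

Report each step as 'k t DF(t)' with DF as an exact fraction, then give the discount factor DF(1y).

1 1/2 9771/10000
2 1 2343/2500
3 3/2 4651/5000
4 2 4599/5000
5 5/2 2251/2500
6 3 4401/5000
7 7/2 8673/10000
DF(1y) = 2343/2500 ≈ 0.937200

step 1 [0.5y] zero: DF = P = 9771/10000 ≈ 0.977100
step 2 [1y] zero: DF = P = 2343/2500 ≈ 0.937200
step 3 [1.5y] bond c/2=1/80: DF=(154521/160000 − 1/80·(0.977100+0.937200))/(1+1/80) = 4651/5000 ≈ 0.930200
step 4 [2y] swap r/2=802/37643: DF=(1 − 802/37643·(0.977100+0.937200+0.930200))/(1+802/37643) = 4599/5000 ≈ 0.919800
step 5 [2.5y] swap r/2=332/15549: DF=(1 − 332/15549·(0.977100+0.937200+0.930200+0.919800))/(1+332/15549) = 2251/2500 ≈ 0.900400
step 6 [3y] swap r/2=1198/55449: DF=(1 − 1198/55449·(0.977100+0.937200+0.930200+0.919800+0.900400))/(1+1198/55449) = 4401/5000 ≈ 0.880200
step 7 [3.5y] bond c/2=11/400: DF=(2087271/2000000 − 11/400·(0.977100+0.937200+0.930200+0.919800+0.900400+0.880200))/(1+11/400) = 8673/10000 ≈ 0.867300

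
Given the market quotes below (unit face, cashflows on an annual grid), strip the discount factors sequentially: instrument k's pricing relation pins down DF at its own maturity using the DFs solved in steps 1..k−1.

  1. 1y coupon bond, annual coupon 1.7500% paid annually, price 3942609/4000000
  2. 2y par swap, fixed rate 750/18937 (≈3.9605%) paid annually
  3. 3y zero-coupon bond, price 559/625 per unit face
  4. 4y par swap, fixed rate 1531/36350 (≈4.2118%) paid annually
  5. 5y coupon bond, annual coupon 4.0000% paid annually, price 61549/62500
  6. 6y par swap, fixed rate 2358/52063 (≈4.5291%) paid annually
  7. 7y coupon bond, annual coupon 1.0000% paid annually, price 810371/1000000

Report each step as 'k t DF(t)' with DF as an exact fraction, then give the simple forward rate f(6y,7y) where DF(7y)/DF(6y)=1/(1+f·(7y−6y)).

1 1 9687/10000
2 2 37/40
3 3 559/625
4 4 8469/10000
5 5 8071/10000
6 6 3821/5000
7 7 1877/2500
f(6y,7y) = ((3821/5000)/(1877/2500) − 1)/(1) = 67/3754 ≈ 1.7848%

step 1 [1y] bond c/1=7/400: DF=(3942609/4000000 − 7/400·(0))/(1+7/400) = 9687/10000 ≈ 0.968700
step 2 [2y] swap r/1=750/18937: DF=(1 − 750/18937·(0.968700))/(1+750/18937) = 37/40 ≈ 0.925000
step 3 [3y] zero: DF = P = 559/625 ≈ 0.894400
step 4 [4y] swap r/1=1531/36350: DF=(1 − 1531/36350·(0.968700+0.925000+0.894400))/(1+1531/36350) = 8469/10000 ≈ 0.846900
step 5 [5y] bond c/1=1/25: DF=(61549/62500 − 1/25·(0.968700+0.925000+0.894400+0.846900))/(1+1/25) = 8071/10000 ≈ 0.807100
step 6 [6y] swap r/1=2358/52063: DF=(1 − 2358/52063·(0.968700+0.925000+0.894400+0.846900+0.807100))/(1+2358/52063) = 3821/5000 ≈ 0.764200
step 7 [7y] bond c/1=1/100: DF=(810371/1000000 − 1/100·(0.968700+0.925000+0.894400+0.846900+0.807100+0.764200))/(1+1/100) = 1877/2500 ≈ 0.750800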